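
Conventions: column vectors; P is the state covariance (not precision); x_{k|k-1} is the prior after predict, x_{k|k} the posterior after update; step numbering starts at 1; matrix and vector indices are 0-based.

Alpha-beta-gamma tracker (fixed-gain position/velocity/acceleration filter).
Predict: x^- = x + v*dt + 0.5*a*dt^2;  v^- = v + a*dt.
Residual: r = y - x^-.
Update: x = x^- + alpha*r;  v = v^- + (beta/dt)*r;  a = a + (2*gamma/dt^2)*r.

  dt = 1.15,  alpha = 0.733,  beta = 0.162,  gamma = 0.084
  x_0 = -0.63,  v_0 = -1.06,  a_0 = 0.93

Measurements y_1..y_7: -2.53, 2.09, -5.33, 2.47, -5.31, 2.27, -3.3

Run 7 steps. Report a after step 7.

a_post = -0.9283

step 1: x_pred=-1.2340  r=-1.2960  x^+=-2.1840  v^+=-0.1731  a^+=0.7654
step 2: x_pred=-1.8769  r=3.9669  x^+=1.0308  v^+=1.2659  a^+=1.2693
step 3: x_pred=3.3260  r=-8.6560  x^+=-3.0189  v^+=1.5063  a^+=0.1697
step 4: x_pred=-1.1744  r=3.6444  x^+=1.4969  v^+=2.2148  a^+=0.6327
step 5: x_pred=4.4623  r=-9.7723  x^+=-2.7008  v^+=1.5658  a^+=-0.6087
step 6: x_pred=-1.3027  r=3.5727  x^+=1.3161  v^+=1.3690  a^+=-0.1549
step 7: x_pred=2.7880  r=-6.0880  x^+=-1.6745  v^+=0.3333  a^+=-0.9283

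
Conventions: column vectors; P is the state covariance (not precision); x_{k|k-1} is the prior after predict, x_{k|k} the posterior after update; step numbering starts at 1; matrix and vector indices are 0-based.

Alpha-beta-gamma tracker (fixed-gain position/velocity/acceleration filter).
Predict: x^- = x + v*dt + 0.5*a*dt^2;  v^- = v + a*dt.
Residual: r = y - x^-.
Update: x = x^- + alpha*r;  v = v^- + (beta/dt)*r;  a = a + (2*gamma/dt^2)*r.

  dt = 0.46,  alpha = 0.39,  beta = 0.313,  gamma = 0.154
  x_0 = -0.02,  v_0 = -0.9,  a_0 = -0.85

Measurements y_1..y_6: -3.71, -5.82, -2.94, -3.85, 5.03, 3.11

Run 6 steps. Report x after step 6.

x_post = 4.1214

step 1: x_pred=-0.5239  r=-3.1861  x^+=-1.7665  v^+=-3.4589  a^+=-5.4876
step 2: x_pred=-3.9382  r=-1.8818  x^+=-4.6721  v^+=-7.2636  a^+=-8.2267
step 3: x_pred=-8.8838  r=5.9438  x^+=-6.5657  v^+=-7.0036  a^+=0.4249
step 4: x_pred=-9.7424  r=5.8924  x^+=-7.4444  v^+=-2.7988  a^+=9.0017
step 5: x_pred=-7.7794  r=12.8094  x^+=-2.7837  v^+=10.0580  a^+=27.6468
step 6: x_pred=4.7680  r=-1.6580  x^+=4.1214  v^+=21.6474  a^+=25.2335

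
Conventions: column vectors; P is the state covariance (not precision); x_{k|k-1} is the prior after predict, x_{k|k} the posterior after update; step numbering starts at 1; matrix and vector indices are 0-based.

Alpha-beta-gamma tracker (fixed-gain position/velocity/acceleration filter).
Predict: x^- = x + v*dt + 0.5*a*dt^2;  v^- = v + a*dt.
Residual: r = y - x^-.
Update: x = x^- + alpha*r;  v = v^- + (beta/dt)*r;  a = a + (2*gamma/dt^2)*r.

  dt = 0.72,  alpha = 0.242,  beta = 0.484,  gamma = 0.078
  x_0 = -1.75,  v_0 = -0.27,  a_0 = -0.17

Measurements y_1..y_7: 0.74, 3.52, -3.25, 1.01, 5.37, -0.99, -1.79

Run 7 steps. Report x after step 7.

x_post = 0.0174

step 1: x_pred=-1.9885  r=2.7285  x^+=-1.3282  v^+=1.4417  a^+=0.6511
step 2: x_pred=-0.1214  r=3.6414  x^+=0.7598  v^+=4.3583  a^+=1.7468
step 3: x_pred=4.3506  r=-7.6006  x^+=2.5113  v^+=0.5067  a^+=-0.5404
step 4: x_pred=2.7361  r=-1.7261  x^+=2.3183  v^+=-1.0426  a^+=-1.0598
step 5: x_pred=1.2930  r=4.0770  x^+=2.2796  v^+=0.9350  a^+=0.1671
step 6: x_pred=2.9961  r=-3.9861  x^+=2.0315  v^+=-1.6242  a^+=-1.0324
step 7: x_pred=0.5944  r=-2.3844  x^+=0.0174  v^+=-3.9705  a^+=-1.7500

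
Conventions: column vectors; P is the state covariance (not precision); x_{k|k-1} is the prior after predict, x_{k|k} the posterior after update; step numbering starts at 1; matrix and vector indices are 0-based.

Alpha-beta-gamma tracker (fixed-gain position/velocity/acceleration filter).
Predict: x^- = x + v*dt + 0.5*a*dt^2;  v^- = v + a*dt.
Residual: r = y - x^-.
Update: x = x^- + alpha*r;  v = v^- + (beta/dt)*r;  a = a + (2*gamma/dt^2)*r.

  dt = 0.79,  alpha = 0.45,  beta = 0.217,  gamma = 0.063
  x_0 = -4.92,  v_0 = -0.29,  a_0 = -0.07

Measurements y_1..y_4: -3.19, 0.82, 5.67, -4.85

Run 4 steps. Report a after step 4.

a_post = 0.1099

step 1: x_pred=-5.1709  r=1.9809  x^+=-4.2795  v^+=0.1988  a^+=0.3299
step 2: x_pred=-4.0195  r=4.8395  x^+=-1.8417  v^+=1.7888  a^+=1.3070
step 3: x_pred=-0.0207  r=5.6907  x^+=2.5401  v^+=4.3845  a^+=2.4559
step 4: x_pred=6.7702  r=-11.6202  x^+=1.5411  v^+=3.1327  a^+=0.1099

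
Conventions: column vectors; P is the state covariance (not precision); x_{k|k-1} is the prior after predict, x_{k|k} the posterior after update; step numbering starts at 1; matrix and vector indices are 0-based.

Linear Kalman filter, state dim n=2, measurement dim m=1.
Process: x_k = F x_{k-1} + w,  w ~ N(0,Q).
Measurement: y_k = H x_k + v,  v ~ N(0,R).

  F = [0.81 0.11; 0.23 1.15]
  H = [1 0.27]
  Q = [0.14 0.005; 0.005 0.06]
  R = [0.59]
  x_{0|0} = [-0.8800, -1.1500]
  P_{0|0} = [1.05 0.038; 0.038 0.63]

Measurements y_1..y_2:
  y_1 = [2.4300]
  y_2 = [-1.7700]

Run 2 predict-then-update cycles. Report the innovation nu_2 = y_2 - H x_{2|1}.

step 1: x^-=[-0.8393, -1.5249]  P^-=[0.8433 0.3167; 0.3167 0.9688]  S=[1.6749]  K=[0.5545; 0.3452]  nu=[3.6810]  x^+=[1.2019, -0.2541]  P^+=[0.3283 -0.0040; -0.0040 0.7692]
step 2: x^-=[0.9456, -0.0157]  P^-=[0.3640 0.1596; 0.1596 1.0925]  S=[1.1198]  K=[0.3635; 0.4060]  nu=[-2.7114]  x^+=[-0.0400, -1.1165]  P^+=[0.2160 -0.0056; -0.0056 0.9079]

innov = [-2.7114]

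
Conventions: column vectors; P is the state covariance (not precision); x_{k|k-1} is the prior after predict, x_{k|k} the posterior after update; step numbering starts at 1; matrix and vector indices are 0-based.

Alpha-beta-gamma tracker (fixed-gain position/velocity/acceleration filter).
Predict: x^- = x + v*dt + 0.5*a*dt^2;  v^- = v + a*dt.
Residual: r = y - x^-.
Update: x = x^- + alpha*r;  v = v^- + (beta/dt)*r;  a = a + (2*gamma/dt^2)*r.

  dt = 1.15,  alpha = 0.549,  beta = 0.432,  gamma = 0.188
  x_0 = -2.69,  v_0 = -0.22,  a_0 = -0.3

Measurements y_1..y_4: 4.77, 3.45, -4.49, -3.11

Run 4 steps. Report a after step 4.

step 1: x_pred=-3.1414  r=7.9114  x^+=1.2020  v^+=2.4069  a^+=1.9493
step 2: x_pred=5.2589  r=-1.8089  x^+=4.2658  v^+=3.9691  a^+=1.4350
step 3: x_pred=9.7792  r=-14.2692  x^+=1.9454  v^+=0.2591  a^+=-2.6219
step 4: x_pred=0.5096  r=-3.6196  x^+=-1.4775  v^+=-4.1158  a^+=-3.6510

a_post = -3.6510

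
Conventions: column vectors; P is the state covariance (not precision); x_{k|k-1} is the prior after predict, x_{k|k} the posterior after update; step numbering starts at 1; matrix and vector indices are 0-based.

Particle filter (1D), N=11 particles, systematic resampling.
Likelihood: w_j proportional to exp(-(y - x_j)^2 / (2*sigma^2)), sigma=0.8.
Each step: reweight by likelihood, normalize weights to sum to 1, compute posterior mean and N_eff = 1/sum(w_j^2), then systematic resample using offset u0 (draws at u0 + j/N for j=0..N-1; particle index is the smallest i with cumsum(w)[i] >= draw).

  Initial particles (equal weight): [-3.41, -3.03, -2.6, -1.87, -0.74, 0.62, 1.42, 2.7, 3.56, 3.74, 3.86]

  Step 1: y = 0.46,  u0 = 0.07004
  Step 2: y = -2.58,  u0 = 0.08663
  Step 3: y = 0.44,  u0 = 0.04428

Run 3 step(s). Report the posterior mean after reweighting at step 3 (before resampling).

step 1: w=[0.0000, 0.0000, 0.0004, 0.0079, 0.1777, 0.5364, 0.2664, 0.0109, 0.0003, 0.0001, 0.0001]  mean=0.5946  Neff=2.5616  idx=[4, 4, 5, 5, 5, 5, 5, 5, 6, 6, 6]
step 2: w=[0.4930, 0.4930, 0.0023, 0.0023, 0.0023, 0.0023, 0.0023, 0.0023, 0.0000, 0.0000, 0.0000]  mean=-0.7208  Neff=2.0573  idx=[0, 0, 0, 0, 0, 1, 1, 1, 1, 1, 6]
step 3: w=[0.0776, 0.0776, 0.0776, 0.0776, 0.0776, 0.0776, 0.0776, 0.0776, 0.0776, 0.0776, 0.2244]  mean=-0.4348  Neff=9.0484  idx=[0, 1, 2, 4, 5, 6, 7, 8, 9, 10, 10]

post_mean = -0.4348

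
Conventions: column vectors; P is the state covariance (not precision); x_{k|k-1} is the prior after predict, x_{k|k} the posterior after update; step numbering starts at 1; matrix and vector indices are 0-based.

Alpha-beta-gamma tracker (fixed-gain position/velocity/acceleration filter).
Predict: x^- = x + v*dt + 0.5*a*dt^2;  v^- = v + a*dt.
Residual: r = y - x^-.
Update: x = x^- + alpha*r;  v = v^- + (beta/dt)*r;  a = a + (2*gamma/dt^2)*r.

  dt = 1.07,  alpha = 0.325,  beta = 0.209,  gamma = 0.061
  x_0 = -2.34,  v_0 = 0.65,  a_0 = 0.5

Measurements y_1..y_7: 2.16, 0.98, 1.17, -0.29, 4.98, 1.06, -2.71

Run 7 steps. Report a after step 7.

a_post = -1.7156

step 1: x_pred=-1.3583  r=3.5183  x^+=-0.2148  v^+=1.8722  a^+=0.8749
step 2: x_pred=2.2893  r=-1.3093  x^+=1.8638  v^+=2.5526  a^+=0.7354
step 3: x_pred=5.0160  r=-3.8460  x^+=3.7661  v^+=2.5883  a^+=0.3256
step 4: x_pred=6.7219  r=-7.0119  x^+=4.4430  v^+=1.5670  a^+=-0.4216
step 5: x_pred=5.8783  r=-0.8983  x^+=5.5864  v^+=0.9404  a^+=-0.5174
step 6: x_pred=6.2964  r=-5.2364  x^+=4.5946  v^+=-0.6360  a^+=-1.0753
step 7: x_pred=3.2985  r=-6.0085  x^+=1.3457  v^+=-2.9602  a^+=-1.7156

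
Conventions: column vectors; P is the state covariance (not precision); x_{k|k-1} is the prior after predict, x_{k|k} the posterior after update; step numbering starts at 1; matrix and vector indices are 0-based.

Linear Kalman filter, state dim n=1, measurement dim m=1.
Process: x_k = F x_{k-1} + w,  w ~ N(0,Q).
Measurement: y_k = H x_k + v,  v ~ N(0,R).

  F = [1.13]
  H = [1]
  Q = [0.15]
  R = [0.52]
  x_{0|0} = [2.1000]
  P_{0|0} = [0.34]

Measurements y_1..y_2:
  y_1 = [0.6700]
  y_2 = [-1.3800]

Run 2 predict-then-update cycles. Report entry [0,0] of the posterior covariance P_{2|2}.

P_post[0,0] = 0.2552

step 1: x^-=[2.3730]  P^-=[0.5841]  S=[1.1041]  K=[0.5290]  nu=[-1.7030]  x^+=[1.4720]  P^+=[0.2751]
step 2: x^-=[1.6634]  P^-=[0.5013]  S=[1.0213]  K=[0.4908]  nu=[-3.0434]  x^+=[0.1696]  P^+=[0.2552]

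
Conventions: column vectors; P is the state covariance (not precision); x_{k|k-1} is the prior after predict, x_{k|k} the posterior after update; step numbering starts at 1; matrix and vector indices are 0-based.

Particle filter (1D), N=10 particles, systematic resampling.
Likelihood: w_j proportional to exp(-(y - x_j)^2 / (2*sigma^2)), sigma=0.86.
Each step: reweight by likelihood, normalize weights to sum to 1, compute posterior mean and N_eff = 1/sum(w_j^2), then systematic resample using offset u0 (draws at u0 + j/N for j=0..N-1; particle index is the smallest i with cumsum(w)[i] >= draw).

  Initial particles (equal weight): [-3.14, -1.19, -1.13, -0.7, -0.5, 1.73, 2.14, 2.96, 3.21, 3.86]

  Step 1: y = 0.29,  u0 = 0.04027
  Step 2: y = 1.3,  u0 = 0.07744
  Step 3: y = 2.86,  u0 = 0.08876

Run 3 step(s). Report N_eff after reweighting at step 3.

step 1: w=[0.0002, 0.1131, 0.1272, 0.2563, 0.3260, 0.1224, 0.0492, 0.0040, 0.0016, 0.0001]  mean=-0.2871  Neff=4.5794  idx=[1, 2, 2, 3, 3, 4, 4, 4, 5, 5]
step 2: w=[0.0066, 0.0081, 0.0081, 0.0293, 0.0293, 0.0489, 0.0489, 0.0489, 0.3860, 0.3860]  mean=1.1949  Neff=3.2574  idx=[4, 6, 8, 8, 8, 8, 9, 9, 9, 9]
step 3: w=[0.0001, 0.0001, 0.1250, 0.1250, 0.1250, 0.1250, 0.1250, 0.1250, 0.1250, 0.1250]  mean=1.7295  Neff=8.0032  idx=[2, 3, 4, 5, 5, 6, 7, 8, 9, 9]

N_eff = 8.0032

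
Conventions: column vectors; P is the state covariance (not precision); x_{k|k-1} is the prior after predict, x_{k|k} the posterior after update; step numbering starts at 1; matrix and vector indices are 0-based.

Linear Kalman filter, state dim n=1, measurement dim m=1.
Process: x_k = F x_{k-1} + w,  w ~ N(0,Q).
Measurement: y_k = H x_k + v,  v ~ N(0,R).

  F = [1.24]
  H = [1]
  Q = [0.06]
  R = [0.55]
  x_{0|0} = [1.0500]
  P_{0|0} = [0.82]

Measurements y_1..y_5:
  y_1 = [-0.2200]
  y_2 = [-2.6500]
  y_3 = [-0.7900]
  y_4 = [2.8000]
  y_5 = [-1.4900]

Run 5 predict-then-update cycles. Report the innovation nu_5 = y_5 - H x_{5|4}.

innov = [-2.0804]

step 1: x^-=[1.3020]  P^-=[1.3208]  S=[1.8708]  K=[0.7060]  nu=[-1.5220]  x^+=[0.2274]  P^+=[0.3883]
step 2: x^-=[0.2820]  P^-=[0.6571]  S=[1.2071]  K=[0.5443]  nu=[-2.9320]  x^+=[-1.3140]  P^+=[0.2994]
step 3: x^-=[-1.6294]  P^-=[0.5203]  S=[1.0703]  K=[0.4861]  nu=[0.8394]  x^+=[-1.2213]  P^+=[0.2674]
step 4: x^-=[-1.5144]  P^-=[0.4711]  S=[1.0211]  K=[0.4614]  nu=[4.3144]  x^+=[0.4762]  P^+=[0.2538]
step 5: x^-=[0.5904]  P^-=[0.4502]  S=[1.0002]  K=[0.4501]  nu=[-2.0804]  x^+=[-0.3460]  P^+=[0.2476]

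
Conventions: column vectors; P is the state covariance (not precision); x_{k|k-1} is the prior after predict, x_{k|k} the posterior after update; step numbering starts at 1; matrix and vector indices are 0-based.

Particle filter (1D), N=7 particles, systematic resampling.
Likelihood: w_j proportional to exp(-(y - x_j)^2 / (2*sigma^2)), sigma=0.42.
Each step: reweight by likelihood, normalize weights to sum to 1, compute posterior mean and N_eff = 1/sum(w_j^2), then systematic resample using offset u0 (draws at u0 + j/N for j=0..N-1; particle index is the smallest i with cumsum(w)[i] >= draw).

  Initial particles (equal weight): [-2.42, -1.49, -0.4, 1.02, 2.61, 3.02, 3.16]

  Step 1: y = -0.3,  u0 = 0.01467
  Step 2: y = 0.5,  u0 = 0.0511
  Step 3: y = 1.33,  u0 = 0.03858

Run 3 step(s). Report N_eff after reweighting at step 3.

step 1: w=[0.0000, 0.0181, 0.9747, 0.0072, 0.0000, 0.0000, 0.0000]  mean=-0.4095  Neff=1.0522  idx=[1, 2, 2, 2, 2, 2, 2]
step 2: w=[0.0000, 0.1667, 0.1667, 0.1667, 0.1667, 0.1667, 0.1667]  mean=-0.4000  Neff=6.0003  idx=[1, 2, 3, 3, 4, 5, 6]
step 3: w=[0.1429, 0.1429, 0.1429, 0.1429, 0.1429, 0.1429, 0.1429]  mean=-0.4000  Neff=7.0000  idx=[0, 1, 2, 3, 4, 5, 6]

N_eff = 7.0000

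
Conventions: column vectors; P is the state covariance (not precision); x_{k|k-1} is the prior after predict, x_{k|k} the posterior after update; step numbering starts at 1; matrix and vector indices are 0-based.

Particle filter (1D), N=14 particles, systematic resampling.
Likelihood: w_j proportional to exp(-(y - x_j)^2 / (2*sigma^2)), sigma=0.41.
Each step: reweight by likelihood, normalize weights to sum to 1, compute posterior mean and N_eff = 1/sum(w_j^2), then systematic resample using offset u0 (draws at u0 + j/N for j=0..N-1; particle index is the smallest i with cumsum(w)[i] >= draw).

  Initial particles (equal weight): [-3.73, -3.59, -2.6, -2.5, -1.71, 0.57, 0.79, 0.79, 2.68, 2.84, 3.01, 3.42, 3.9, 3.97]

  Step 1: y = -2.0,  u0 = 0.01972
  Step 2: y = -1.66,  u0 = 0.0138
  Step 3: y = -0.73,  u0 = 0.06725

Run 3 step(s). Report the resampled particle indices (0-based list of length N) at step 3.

step 1: w=[0.0001, 0.0003, 0.2145, 0.2976, 0.4874, 0.0000, 0.0000, 0.0000, 0.0000, 0.0000, 0.0000, 0.0000, 0.0000, 0.0000]  mean=-2.1369  Neff=2.6868  idx=[2, 2, 2, 3, 3, 3, 3, 4, 4, 4, 4, 4, 4, 4]
step 2: w=[0.0094, 0.0094, 0.0094, 0.0160, 0.0160, 0.0160, 0.0160, 0.1297, 0.1297, 0.1297, 0.1297, 0.1297, 0.1297, 0.1297]  mean=-1.7858  Neff=8.4048  idx=[1, 6, 7, 8, 8, 9, 9, 10, 10, 11, 11, 12, 13, 13]
step 3: w=[0.0000, 0.0001, 0.0833, 0.0833, 0.0833, 0.0833, 0.0833, 0.0833, 0.0833, 0.0833, 0.0833, 0.0833, 0.0833, 0.0833]  mean=-1.7101  Neff=12.0042  idx=[2, 3, 4, 5, 6, 7, 7, 8, 9, 10, 11, 12, 13, 13]

resampled_idx = [2, 3, 4, 5, 6, 7, 7, 8, 9, 10, 11, 12, 13, 13]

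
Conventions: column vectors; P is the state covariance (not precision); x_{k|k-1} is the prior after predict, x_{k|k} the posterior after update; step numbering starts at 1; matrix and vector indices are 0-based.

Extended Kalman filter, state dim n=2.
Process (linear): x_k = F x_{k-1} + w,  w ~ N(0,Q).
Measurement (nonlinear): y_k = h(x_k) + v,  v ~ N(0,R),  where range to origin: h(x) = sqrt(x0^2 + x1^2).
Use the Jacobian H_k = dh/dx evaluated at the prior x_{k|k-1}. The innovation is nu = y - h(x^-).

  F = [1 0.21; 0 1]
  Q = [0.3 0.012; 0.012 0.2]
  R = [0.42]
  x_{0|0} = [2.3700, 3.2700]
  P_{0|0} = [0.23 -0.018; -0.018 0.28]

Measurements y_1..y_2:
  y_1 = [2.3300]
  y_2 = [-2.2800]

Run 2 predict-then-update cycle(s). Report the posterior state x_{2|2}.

step 1: x^-=[3.0567, 3.2700]  P^-=[0.5348 0.0528; 0.0528 0.4800]  H_jac=[0.6829 0.7305]  S=[0.9782]  K=[0.4128; 0.3953]  nu=[-2.1462]  x^+=[2.1709, 2.4216]  P^+=[0.3681 -0.1068; -0.1068 0.3271]
step 2: x^-=[2.6794, 2.4216]  P^-=[0.6377 -0.0261; -0.0261 0.5271]  H_jac=[0.7419 0.6705]  S=[0.9820]  K=[0.4639; 0.3402]  nu=[-5.8915]  x^+=[-0.0539, 0.4173]  P^+=[0.4263 -0.1811; -0.1811 0.4135]

x_post = [-0.0539, 0.4173]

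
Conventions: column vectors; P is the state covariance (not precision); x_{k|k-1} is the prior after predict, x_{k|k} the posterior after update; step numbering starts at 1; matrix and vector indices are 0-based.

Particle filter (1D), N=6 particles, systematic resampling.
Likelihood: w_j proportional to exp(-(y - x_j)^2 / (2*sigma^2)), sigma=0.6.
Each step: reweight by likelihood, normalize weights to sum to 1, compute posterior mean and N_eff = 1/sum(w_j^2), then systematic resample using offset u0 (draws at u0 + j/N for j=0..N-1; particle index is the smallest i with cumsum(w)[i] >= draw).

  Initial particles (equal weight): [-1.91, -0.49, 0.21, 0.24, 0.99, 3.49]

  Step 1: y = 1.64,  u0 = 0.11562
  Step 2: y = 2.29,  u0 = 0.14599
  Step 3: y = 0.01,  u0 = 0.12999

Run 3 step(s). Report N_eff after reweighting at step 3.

step 1: w=[0.0000, 0.0027, 0.0846, 0.0952, 0.8051, 0.0125]  mean=0.8799  Neff=1.5047  idx=[3, 4, 4, 4, 4, 4]
step 2: w=[0.0061, 0.1988, 0.1988, 0.1988, 0.1988, 0.1988]  mean=0.9855  Neff=5.0603  idx=[1, 2, 3, 4, 5, 5]
step 3: w=[0.1667, 0.1667, 0.1667, 0.1667, 0.1667, 0.1667]  mean=0.9900  Neff=6.0000  idx=[0, 1, 2, 3, 4, 5]

N_eff = 6.0000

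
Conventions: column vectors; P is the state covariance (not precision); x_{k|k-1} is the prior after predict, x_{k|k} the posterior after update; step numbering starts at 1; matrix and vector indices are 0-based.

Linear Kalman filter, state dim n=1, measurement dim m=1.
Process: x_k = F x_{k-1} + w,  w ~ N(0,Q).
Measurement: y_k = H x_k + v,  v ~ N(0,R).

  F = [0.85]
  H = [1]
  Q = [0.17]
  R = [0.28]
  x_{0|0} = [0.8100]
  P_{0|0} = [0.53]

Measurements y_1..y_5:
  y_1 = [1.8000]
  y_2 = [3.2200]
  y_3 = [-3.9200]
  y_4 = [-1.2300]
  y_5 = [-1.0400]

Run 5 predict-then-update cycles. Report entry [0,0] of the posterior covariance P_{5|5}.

step 1: x^-=[0.6885]  P^-=[0.5529]  S=[0.8329]  K=[0.6638]  nu=[1.1115]  x^+=[1.4264]  P^+=[0.1859]
step 2: x^-=[1.2124]  P^-=[0.3043]  S=[0.5843]  K=[0.5208]  nu=[2.0076]  x^+=[2.2579]  P^+=[0.1458]
step 3: x^-=[1.9192]  P^-=[0.2754]  S=[0.5554]  K=[0.4958]  nu=[-5.8392]  x^+=[-0.9760]  P^+=[0.1388]
step 4: x^-=[-0.8296]  P^-=[0.2703]  S=[0.5503]  K=[0.4912]  nu=[-0.4004]  x^+=[-1.0263]  P^+=[0.1375]
step 5: x^-=[-0.8723]  P^-=[0.2694]  S=[0.5494]  K=[0.4903]  nu=[-0.1677]  x^+=[-0.9545]  P^+=[0.1373]

P_post[0,0] = 0.1373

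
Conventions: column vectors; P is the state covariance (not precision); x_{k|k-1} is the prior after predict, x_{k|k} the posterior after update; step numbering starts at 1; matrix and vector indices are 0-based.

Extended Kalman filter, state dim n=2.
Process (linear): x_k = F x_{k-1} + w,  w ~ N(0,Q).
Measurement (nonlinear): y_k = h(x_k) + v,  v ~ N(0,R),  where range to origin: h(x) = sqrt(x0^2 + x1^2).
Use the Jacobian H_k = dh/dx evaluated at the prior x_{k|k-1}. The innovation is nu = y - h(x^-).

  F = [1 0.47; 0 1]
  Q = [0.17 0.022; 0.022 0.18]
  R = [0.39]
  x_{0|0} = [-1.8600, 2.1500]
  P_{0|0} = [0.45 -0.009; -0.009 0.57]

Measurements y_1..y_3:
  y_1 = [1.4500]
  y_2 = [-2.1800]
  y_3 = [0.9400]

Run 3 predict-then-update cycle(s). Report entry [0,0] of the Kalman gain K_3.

K[0,0] = -0.7712

step 1: x^-=[-0.8495, 2.1500]  P^-=[0.7375 0.2809; 0.2809 0.7500]  H_jac=[-0.3675 0.9300]  S=[0.9463]  K=[-0.0103; 0.6280]  nu=[-0.8617]  x^+=[-0.8406, 1.6088]  P^+=[0.7374 0.2870; 0.2870 0.3768]
step 2: x^-=[-0.0845, 1.6088]  P^-=[1.2604 0.4861; 0.4861 0.5568]  H_jac=[-0.0524 0.9986]  S=[0.8978]  K=[0.4671; 0.5909]  nu=[-3.7910]  x^+=[-1.8552, -0.6313]  P^+=[1.0645 0.2383; 0.2383 0.2433]
step 3: x^-=[-2.1519, -0.6313]  P^-=[1.5123 0.3747; 0.3747 0.4233]  H_jac=[-0.9596 -0.2815]  S=[2.0184]  K=[-0.7712; -0.2372]  nu=[-1.3026]  x^+=[-1.1473, -0.3224]  P^+=[0.3118 0.0055; 0.0055 0.3098]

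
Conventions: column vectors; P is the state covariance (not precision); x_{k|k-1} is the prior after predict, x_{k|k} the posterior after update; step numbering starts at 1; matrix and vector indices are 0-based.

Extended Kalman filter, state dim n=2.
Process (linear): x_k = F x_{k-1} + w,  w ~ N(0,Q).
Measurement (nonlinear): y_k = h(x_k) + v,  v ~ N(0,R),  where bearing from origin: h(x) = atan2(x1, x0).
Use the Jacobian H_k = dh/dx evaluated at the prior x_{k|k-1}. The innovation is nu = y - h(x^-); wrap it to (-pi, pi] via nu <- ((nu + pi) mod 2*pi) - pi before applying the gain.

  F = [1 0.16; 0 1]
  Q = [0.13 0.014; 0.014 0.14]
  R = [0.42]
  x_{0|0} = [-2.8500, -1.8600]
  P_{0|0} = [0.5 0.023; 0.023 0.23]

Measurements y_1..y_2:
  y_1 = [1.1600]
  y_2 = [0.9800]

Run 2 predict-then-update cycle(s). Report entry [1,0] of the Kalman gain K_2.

step 1: x^-=[-3.1476, -1.8600]  P^-=[0.6432 0.0738; 0.0738 0.3700]  H_jac=[0.1391 -0.2355]  S=[0.4481]  K=[0.1610; -0.1715]  nu=[-2.5153]  x^+=[-3.5524, -1.4286]  P^+=[0.6316 0.0862; 0.0862 0.3568]
step 2: x^-=[-3.7810, -1.4286]  P^-=[0.7983 0.1573; 0.1573 0.4968]  H_jac=[0.0874 -0.2314]  S=[0.4464]  K=[0.0749; -0.2268]  nu=[-2.5228]  x^+=[-3.9699, -0.8564]  P^+=[0.7958 0.1648; 0.1648 0.4739]

K[1,0] = -0.2268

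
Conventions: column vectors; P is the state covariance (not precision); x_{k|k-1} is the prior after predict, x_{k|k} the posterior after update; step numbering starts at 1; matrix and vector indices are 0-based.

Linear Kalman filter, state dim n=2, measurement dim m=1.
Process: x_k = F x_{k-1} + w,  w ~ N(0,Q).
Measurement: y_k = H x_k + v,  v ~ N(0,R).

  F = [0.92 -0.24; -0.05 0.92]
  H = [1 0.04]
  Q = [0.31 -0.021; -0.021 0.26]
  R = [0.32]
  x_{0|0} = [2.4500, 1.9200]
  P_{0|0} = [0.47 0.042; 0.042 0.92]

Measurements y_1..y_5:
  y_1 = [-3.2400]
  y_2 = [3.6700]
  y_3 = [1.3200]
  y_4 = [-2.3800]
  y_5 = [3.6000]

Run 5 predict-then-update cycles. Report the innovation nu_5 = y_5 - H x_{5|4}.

step 1: x^-=[1.7932, 1.6439]  P^-=[0.7423 -0.2097; -0.2097 1.0360]  S=[1.0471]  K=[0.7008; -0.1607]  nu=[-5.0990]  x^+=[-1.7803, 2.4632]  P^+=[0.2279 -0.0918; -0.0918 1.0090]
step 2: x^-=[-2.2291, 2.3552]  P^-=[0.6016 -0.3330; -0.3330 1.1230]  S=[0.8967]  K=[0.6560; -0.3213]  nu=[5.8049]  x^+=[1.5789, 0.4900]  P^+=[0.2157 -0.1440; -0.1440 1.0304]
step 3: x^-=[1.3350, 0.3719]  P^-=[0.6155 -0.3821; -0.3821 1.1459]  S=[0.9068]  K=[0.6619; -0.3708]  nu=[-0.0299]  x^+=[1.3152, 0.3830]  P^+=[0.2182 -0.1595; -0.1595 1.0213]
step 4: x^-=[1.1181, 0.2866]  P^-=[0.6239 -0.3935; -0.3935 1.1396]  S=[0.9143]  K=[0.6652; -0.3805]  nu=[-3.5096]  x^+=[-1.2165, 1.6219]  P^+=[0.2194 -0.1620; -0.1620 1.0073]
step 5: x^-=[-1.5085, 1.5530]  P^-=[0.6252 -0.3926; -0.3926 1.1280]  S=[0.9156]  K=[0.6657; -0.3795]  nu=[5.0464]  x^+=[1.8509, -0.3621]  P^+=[0.2195 -0.1613; -0.1613 0.9961]

innov = [5.0464]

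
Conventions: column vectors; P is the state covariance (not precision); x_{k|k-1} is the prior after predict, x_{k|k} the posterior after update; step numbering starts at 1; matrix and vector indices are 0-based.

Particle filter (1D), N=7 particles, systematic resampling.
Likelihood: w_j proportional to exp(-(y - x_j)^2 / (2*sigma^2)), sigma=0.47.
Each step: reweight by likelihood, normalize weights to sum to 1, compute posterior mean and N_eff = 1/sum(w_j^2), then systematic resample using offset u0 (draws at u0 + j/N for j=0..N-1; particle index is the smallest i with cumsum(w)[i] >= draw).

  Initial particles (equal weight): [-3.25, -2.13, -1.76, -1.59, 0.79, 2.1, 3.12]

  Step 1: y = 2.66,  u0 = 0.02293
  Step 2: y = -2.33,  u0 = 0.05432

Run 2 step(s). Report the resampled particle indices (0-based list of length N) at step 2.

step 1: w=[0.0000, 0.0000, 0.0000, 0.0000, 0.0003, 0.4424, 0.5573]  mean=2.6680  Neff=1.9752  idx=[5, 5, 5, 6, 6, 6, 6]
step 2: w=[0.3333, 0.3333, 0.3333, 0.0000, 0.0000, 0.0000, 0.0000]  mean=2.1000  Neff=3.0000  idx=[0, 0, 1, 1, 1, 2, 2]

resampled_idx = [0, 0, 1, 1, 1, 2, 2]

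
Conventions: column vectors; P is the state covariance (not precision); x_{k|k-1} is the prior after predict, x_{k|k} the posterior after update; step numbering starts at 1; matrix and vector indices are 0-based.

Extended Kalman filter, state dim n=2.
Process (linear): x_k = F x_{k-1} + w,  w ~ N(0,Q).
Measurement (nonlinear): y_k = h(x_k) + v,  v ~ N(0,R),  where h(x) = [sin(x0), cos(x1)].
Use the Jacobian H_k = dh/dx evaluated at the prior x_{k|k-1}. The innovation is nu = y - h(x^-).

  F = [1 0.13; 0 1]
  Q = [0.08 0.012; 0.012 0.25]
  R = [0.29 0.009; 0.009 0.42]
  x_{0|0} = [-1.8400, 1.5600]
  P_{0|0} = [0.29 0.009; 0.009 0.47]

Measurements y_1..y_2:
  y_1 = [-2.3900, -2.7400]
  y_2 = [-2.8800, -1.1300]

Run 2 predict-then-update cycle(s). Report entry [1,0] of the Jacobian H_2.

step 1: x^-=[-1.6372, 1.5600]  P^-=[0.3803 0.0821; 0.0821 0.7200]  H_jac=[-0.0664 0.0000; 0.0000 -0.9999]  S=[0.2917 0.0144; 0.0144 1.1399]  K=[-0.0830 -0.0710; 0.0126 -0.6317]  nu=[-1.3922, -2.7508]  x^+=[-1.3264, 3.2802]  P^+=[0.3724 0.0306; 0.0306 0.2652]
step 2: x^-=[-0.9000, 3.2802]  P^-=[0.4648 0.0770; 0.0770 0.5152]  H_jac=[0.6216 0.0000; 0.0000 0.1382]  S=[0.4696 0.0156; 0.0156 0.4298]  K=[0.6152 0.0024; 0.0966 0.1622]  nu=[-2.0967, -0.1396]  x^+=[-2.1901, 3.0551]  P^+=[0.2870 0.0474; 0.0474 0.4991]

H_jac[1,0] = 0.0000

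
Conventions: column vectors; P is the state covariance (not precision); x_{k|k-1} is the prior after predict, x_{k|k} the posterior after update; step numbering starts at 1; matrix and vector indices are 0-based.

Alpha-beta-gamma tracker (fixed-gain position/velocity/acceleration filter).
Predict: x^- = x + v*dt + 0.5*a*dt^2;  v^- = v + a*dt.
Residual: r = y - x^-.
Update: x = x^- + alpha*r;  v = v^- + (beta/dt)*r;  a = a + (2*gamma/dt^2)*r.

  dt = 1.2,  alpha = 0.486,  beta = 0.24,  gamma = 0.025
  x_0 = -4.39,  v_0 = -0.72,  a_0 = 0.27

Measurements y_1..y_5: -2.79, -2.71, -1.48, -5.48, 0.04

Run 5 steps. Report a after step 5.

a_post = 0.2759

step 1: x_pred=-5.0596  r=2.2696  x^+=-3.9566  v^+=0.0579  a^+=0.3488
step 2: x_pred=-3.6359  r=0.9259  x^+=-3.1859  v^+=0.6617  a^+=0.3810
step 3: x_pred=-2.1176  r=0.6376  x^+=-1.8077  v^+=1.2463  a^+=0.4031
step 4: x_pred=-0.0219  r=-5.4581  x^+=-2.6745  v^+=0.6384  a^+=0.2136
step 5: x_pred=-1.7546  r=1.7946  x^+=-0.8824  v^+=1.2537  a^+=0.2759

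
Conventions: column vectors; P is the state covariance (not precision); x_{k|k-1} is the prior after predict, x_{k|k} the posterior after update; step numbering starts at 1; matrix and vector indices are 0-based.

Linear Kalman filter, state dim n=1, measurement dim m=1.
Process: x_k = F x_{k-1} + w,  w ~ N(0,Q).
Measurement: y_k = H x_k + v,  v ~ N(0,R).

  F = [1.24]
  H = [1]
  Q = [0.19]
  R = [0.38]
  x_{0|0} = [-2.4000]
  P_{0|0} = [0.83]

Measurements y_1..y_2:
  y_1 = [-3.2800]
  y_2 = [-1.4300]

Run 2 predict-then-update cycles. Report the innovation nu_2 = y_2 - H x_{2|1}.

step 1: x^-=[-2.9760]  P^-=[1.4662]  S=[1.8462]  K=[0.7942]  nu=[-0.3040]  x^+=[-3.2174]  P^+=[0.3018]
step 2: x^-=[-3.9896]  P^-=[0.6540]  S=[1.0340]  K=[0.6325]  nu=[2.5596]  x^+=[-2.3706]  P^+=[0.2404]

innov = [2.5596]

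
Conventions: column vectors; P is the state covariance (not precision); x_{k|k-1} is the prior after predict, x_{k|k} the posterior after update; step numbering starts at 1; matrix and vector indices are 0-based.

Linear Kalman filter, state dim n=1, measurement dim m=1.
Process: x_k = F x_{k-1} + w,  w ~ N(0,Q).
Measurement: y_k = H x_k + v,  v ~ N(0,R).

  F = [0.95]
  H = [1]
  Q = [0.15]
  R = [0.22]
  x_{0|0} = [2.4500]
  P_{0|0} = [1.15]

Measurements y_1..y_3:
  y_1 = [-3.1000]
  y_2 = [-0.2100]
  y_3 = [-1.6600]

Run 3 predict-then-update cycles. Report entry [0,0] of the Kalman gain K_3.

step 1: x^-=[2.3275]  P^-=[1.1879]  S=[1.4079]  K=[0.8437]  nu=[-5.4275]  x^+=[-2.2519]  P^+=[0.1856]
step 2: x^-=[-2.1393]  P^-=[0.3175]  S=[0.5375]  K=[0.5907]  nu=[1.9293]  x^+=[-0.9996]  P^+=[0.1300]
step 3: x^-=[-0.9496]  P^-=[0.2673]  S=[0.4873]  K=[0.5485]  nu=[-0.7104]  x^+=[-1.3393]  P^+=[0.1207]

K[0,0] = 0.5485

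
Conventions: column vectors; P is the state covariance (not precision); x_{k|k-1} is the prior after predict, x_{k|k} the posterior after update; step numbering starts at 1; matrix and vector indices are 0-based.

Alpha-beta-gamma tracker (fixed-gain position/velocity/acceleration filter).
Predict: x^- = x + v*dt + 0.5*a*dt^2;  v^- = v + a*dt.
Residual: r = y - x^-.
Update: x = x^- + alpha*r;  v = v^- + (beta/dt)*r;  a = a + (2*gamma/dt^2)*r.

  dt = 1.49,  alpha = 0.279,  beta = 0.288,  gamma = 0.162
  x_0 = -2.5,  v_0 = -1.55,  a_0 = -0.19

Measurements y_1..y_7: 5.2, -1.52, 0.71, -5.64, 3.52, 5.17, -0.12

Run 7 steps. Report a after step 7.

a_post = -0.8867

step 1: x_pred=-5.0204  r=10.2204  x^+=-2.1689  v^+=0.1424  a^+=1.3016
step 2: x_pred=-0.5120  r=-1.0080  x^+=-0.7932  v^+=1.8869  a^+=1.1544
step 3: x_pred=3.2997  r=-2.5897  x^+=2.5772  v^+=3.1064  a^+=0.7765
step 4: x_pred=8.0677  r=-13.7077  x^+=4.2433  v^+=1.6139  a^+=-1.2240
step 5: x_pred=5.2893  r=-1.7693  x^+=4.7956  v^+=-0.5519  a^+=-1.4822
step 6: x_pred=2.3281  r=2.8419  x^+=3.1210  v^+=-2.2110  a^+=-1.0674
step 7: x_pred=-1.3584  r=1.2384  x^+=-1.0129  v^+=-3.5621  a^+=-0.8867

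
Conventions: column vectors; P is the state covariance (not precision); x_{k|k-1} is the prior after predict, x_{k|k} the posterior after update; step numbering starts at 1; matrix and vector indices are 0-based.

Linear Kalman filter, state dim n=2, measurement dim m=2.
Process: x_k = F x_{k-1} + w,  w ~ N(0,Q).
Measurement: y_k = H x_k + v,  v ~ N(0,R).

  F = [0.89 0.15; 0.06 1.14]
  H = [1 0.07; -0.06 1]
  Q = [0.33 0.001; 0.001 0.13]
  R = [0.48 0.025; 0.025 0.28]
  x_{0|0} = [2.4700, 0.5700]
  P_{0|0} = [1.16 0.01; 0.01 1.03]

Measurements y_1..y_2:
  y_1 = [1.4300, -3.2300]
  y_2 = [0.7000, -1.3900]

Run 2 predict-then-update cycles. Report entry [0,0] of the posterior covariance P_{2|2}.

P_post[0,0] = 0.2673

step 1: x^-=[2.2838, 0.7980]  P^-=[1.2747 0.2493; 0.2493 1.4741]  S=[1.7968 0.3000; 0.3000 1.7288]  K=[0.7234 -0.0255; 0.0569 0.8342]  nu=[-0.9097, -3.8910]  x^+=[1.7252, -2.4995]  P^+=[0.3444 0.0316; 0.0316 0.2369]
step 2: x^-=[1.1605, -2.7459]  P^-=[0.6165 0.0922; 0.0922 0.4434]  S=[1.1116 0.1109; 0.1109 0.7146]  K=[0.5614 -0.0098; 0.0505 0.6049]  nu=[-0.2683, 1.4255]  x^+=[0.9959, -1.8971]  P^+=[0.2673 0.0273; 0.0273 0.1723]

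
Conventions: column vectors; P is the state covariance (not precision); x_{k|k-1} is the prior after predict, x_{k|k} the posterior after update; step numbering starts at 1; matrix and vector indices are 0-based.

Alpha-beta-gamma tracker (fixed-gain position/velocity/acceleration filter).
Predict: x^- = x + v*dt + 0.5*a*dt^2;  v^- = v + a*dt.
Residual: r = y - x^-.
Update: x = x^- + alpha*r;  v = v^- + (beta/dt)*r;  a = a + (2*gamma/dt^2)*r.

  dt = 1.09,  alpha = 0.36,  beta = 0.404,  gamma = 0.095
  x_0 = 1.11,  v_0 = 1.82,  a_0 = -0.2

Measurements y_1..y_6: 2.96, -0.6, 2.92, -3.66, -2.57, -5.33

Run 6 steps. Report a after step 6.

step 1: x_pred=2.9750  r=-0.0150  x^+=2.9696  v^+=1.5964  a^+=-0.2024
step 2: x_pred=4.5895  r=-5.1895  x^+=2.7213  v^+=-0.5476  a^+=-1.0323
step 3: x_pred=1.5111  r=1.4089  x^+=2.0183  v^+=-1.1506  a^+=-0.8070
step 4: x_pred=0.2848  r=-3.9448  x^+=-1.1354  v^+=-3.4923  a^+=-1.4378
step 5: x_pred=-5.7962  r=3.2262  x^+=-4.6347  v^+=-3.8638  a^+=-0.9219
step 6: x_pred=-9.3940  r=4.0640  x^+=-7.9309  v^+=-3.3624  a^+=-0.2720

a_post = -0.2720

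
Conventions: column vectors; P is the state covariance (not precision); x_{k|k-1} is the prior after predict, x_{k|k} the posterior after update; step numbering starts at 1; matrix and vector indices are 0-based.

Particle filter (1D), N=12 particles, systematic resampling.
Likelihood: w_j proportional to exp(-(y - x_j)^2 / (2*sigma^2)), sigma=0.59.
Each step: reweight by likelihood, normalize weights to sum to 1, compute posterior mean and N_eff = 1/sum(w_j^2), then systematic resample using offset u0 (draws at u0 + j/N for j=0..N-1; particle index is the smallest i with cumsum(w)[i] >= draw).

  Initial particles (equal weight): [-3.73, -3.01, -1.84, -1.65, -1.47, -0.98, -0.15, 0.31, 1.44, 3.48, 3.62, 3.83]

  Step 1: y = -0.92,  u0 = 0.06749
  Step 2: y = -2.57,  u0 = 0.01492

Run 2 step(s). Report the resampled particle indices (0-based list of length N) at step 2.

resampled_idx = [0, 0, 0, 0, 1, 1, 2, 2, 2, 3, 4, 5]

step 1: w=[0.0000, 0.0006, 0.1006, 0.1578, 0.2198, 0.3376, 0.1448, 0.0386, 0.0001, 0.0000, 0.0000, 0.0000]  mean=-1.1110  Neff=4.5503  idx=[2, 3, 3, 4, 4, 5, 5, 5, 5, 6, 6, 7]
step 2: w=[0.3068, 0.1955, 0.1955, 0.1160, 0.1160, 0.0175, 0.0175, 0.0175, 0.0175, 0.0001, 0.0001, 0.0000]  mean=-1.6193  Neff=5.0325  idx=[0, 0, 0, 0, 1, 1, 2, 2, 2, 3, 4, 5]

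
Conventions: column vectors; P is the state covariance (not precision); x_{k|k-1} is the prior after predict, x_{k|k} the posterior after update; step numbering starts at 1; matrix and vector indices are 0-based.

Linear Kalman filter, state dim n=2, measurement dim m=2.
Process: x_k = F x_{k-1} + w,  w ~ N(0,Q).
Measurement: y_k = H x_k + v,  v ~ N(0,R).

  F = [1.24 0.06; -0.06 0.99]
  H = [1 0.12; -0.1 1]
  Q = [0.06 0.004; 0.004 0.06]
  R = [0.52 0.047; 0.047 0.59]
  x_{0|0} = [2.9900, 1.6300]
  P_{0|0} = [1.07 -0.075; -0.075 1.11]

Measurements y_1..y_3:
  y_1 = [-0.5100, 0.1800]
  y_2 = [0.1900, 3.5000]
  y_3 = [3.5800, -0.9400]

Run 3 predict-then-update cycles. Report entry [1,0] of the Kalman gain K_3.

K[1,0] = 0.0296

step 1: x^-=[3.8054, 1.4343]  P^-=[1.6981 -0.1015; -0.1015 1.1607]  S=[2.2104 -0.0838; -0.0838 1.7879]  K=[0.7583 -0.1162; 0.0420 0.6568]  nu=[-4.4875, -0.8738]  x^+=[0.5041, 0.6719]  P^+=[0.3881 0.0059; 0.0059 0.3901]
step 2: x^-=[0.6654, 0.6350]  P^-=[0.6591 0.0055; 0.0055 0.4430]  S=[1.1868 0.0397; 0.0397 1.0385]  K=[0.5586 -0.0795; 0.0352 0.4247]  nu=[-0.5516, 2.9316]  x^+=[0.1242, 1.8606]  P^+=[0.2858 0.0079; 0.0079 0.2530]
step 3: x^-=[0.2656, 1.8346]  P^-=[0.5015 0.0075; 0.0075 0.3081]  S=[1.0277 0.0412; 0.0412 0.9016]  K=[0.4916 -0.0698; 0.0296 0.3395]  nu=[3.0942, -2.7480]  x^+=[1.9787, 0.9932]  P^+=[0.2515 0.0071; 0.0071 0.2024]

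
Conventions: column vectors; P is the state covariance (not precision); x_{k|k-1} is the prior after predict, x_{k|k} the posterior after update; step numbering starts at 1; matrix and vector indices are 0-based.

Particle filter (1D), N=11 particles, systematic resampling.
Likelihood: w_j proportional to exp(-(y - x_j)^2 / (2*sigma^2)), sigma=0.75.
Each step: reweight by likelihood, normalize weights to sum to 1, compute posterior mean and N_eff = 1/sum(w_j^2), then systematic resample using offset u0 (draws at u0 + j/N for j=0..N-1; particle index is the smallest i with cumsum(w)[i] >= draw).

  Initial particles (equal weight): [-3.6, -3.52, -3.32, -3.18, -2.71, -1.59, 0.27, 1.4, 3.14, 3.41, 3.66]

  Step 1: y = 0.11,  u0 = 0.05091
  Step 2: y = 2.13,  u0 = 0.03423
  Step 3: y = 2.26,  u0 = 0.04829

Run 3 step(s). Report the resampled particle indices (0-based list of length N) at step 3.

step 1: w=[0.0000, 0.0000, 0.0000, 0.0001, 0.0007, 0.0597, 0.7617, 0.1775, 0.0002, 0.0000, 0.0000]  mean=0.3581  Neff=1.6252  idx=[5, 6, 6, 6, 6, 6, 6, 6, 6, 7, 7]
step 2: w=[0.0000, 0.0286, 0.0286, 0.0286, 0.0286, 0.0286, 0.0286, 0.0286, 0.0286, 0.3856, 0.3856]  mean=1.1415  Neff=3.2902  idx=[2, 5, 8, 9, 9, 9, 9, 10, 10, 10, 10]
step 3: w=[0.0070, 0.0070, 0.0070, 0.1224, 0.1224, 0.1224, 0.1224, 0.1224, 0.1224, 0.1224, 0.1224]  mean=1.3763  Neff=8.3362  idx=[3, 3, 4, 5, 6, 6, 7, 8, 9, 9, 10]

resampled_idx = [3, 3, 4, 5, 6, 6, 7, 8, 9, 9, 10]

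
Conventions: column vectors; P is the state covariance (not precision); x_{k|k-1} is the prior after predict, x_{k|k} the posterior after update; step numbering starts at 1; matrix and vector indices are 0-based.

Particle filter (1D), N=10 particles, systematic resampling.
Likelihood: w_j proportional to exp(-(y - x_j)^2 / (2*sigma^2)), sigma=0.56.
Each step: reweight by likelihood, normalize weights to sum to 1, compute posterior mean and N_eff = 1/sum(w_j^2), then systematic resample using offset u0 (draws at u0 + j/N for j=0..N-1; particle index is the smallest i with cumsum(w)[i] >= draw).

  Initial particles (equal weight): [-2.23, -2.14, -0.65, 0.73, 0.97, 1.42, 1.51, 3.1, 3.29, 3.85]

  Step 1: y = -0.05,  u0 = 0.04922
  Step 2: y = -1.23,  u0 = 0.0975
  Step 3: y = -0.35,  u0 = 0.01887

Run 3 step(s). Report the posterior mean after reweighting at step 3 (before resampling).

step 1: w=[0.0004, 0.0008, 0.4747, 0.3194, 0.1604, 0.0269, 0.0174, 0.0000, 0.0000, 0.0000]  mean=0.1420  Neff=2.8242  idx=[2, 2, 2, 2, 2, 3, 3, 3, 4, 4]
step 2: w=[0.1995, 0.1995, 0.1995, 0.1995, 0.1995, 0.0007, 0.0007, 0.0007, 0.0002, 0.0002]  mean=-0.6464  Neff=5.0255  idx=[0, 0, 1, 1, 2, 2, 3, 3, 4, 5]
step 3: w=[0.1089, 0.1089, 0.1089, 0.1089, 0.1089, 0.1089, 0.1089, 0.1089, 0.1089, 0.0196]  mean=-0.6230  Neff=9.3296  idx=[0, 1, 2, 2, 3, 4, 5, 6, 7, 8]

post_mean = -0.6230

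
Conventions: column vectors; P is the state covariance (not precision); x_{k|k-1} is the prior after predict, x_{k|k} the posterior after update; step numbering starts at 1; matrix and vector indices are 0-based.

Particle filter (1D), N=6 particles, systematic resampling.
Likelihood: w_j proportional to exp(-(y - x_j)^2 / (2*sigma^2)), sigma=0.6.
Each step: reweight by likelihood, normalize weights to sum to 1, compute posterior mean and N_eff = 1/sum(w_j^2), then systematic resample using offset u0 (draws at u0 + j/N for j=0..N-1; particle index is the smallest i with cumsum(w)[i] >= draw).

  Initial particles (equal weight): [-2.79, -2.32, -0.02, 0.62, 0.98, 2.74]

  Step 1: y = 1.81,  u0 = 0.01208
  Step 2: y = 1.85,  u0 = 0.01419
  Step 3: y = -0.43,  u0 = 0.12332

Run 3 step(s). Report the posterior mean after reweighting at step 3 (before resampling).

post_mean = 0.7882

step 1: w=[0.0000, 0.0000, 0.0114, 0.1677, 0.4604, 0.3605]  mean=1.5427  Neff=2.7016  idx=[3, 3, 4, 4, 5, 5]
step 2: w=[0.0760, 0.0760, 0.2172, 0.2172, 0.2068, 0.2068]  mean=1.6533  Neff=5.2237  idx=[0, 2, 2, 3, 4, 5]
step 3: w=[0.5328, 0.1557, 0.1557, 0.1557, 0.0000, 0.0000]  mean=0.7882  Neff=2.8040  idx=[0, 0, 0, 1, 2, 3]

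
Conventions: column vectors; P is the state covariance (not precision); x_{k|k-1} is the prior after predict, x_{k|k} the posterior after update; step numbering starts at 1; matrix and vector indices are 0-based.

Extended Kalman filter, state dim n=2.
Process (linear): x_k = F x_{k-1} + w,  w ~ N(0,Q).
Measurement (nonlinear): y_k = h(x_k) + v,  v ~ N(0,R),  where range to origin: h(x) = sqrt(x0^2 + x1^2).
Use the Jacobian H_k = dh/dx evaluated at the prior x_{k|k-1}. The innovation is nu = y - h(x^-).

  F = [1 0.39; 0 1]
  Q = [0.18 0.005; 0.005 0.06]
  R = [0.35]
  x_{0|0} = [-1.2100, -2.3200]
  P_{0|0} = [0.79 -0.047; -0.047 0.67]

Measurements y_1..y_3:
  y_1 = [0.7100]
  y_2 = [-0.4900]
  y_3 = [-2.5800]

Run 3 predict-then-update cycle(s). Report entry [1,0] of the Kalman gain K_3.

K[1,0] = -0.4104

step 1: x^-=[-2.1148, -2.3200]  P^-=[1.0352 0.2193; 0.2193 0.7300]  H_jac=[-0.6737 -0.7390]  S=[1.4369]  K=[-0.5982; -0.4783]  nu=[-2.4292]  x^+=[-0.6617, -1.1582]  P^+=[0.5211 -0.1918; -0.1918 0.4013]
step 2: x^-=[-1.1134, -1.1582]  P^-=[0.6126 -0.0303; -0.0303 0.4613]  H_jac=[-0.6930 -0.7209]  S=[0.8537]  K=[-0.4717; -0.3650]  nu=[-2.0966]  x^+=[-0.1244, -0.3930]  P^+=[0.4226 -0.1772; -0.1772 0.3476]
step 3: x^-=[-0.2776, -0.3930]  P^-=[0.5172 -0.0367; -0.0367 0.4076]  H_jac=[-0.5770 -0.8167]  S=[0.7595]  K=[-0.3535; -0.4104]  nu=[-3.0612]  x^+=[0.8045, 0.8634]  P^+=[0.4223 -0.1469; -0.1469 0.2797]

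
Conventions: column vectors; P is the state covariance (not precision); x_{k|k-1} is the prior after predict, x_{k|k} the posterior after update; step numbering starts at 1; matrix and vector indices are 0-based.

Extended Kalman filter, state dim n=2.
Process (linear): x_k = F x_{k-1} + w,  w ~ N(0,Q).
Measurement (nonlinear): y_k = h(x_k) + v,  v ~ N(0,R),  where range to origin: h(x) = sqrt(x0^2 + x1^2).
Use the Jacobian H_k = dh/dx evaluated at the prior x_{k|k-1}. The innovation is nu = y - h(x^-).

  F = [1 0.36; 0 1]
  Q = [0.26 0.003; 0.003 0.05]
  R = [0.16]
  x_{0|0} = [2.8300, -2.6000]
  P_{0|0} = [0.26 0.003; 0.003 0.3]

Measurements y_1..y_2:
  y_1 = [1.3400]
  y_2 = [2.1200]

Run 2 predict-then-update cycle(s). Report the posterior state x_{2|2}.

x_post = [0.1854, -1.9700]

step 1: x^-=[1.8940, -2.6000]  P^-=[0.5610 0.1140; 0.1140 0.3500]  H_jac=[0.5888 -0.8083]  S=[0.4747]  K=[0.5018; -0.4546]  nu=[-1.8767]  x^+=[0.9522, -1.7469]  P^+=[0.4415 0.2223; 0.2223 0.2519]
step 2: x^-=[0.3233, -1.7469]  P^-=[0.8942 0.3160; 0.3160 0.3019]  H_jac=[0.1820 -0.9833]  S=[0.3684]  K=[-0.4015; -0.6497]  nu=[0.3435]  x^+=[0.1854, -1.9700]  P^+=[0.8348 0.2199; 0.2199 0.1464]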